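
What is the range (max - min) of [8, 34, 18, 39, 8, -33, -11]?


Maximum value: 39
Minimum value: -33
Range = 39 - (-33) = 72
Final answer: 72


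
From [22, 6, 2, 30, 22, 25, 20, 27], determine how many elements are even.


Check each element:
  22 is even
  6 is even
  2 is even
  30 is even
  22 is even
  25 is odd
  20 is even
  27 is odd
Evens: [22, 6, 2, 30, 22, 20]
Count of evens = 6
Final answer: 6


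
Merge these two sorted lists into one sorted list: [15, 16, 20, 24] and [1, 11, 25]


List A: [15, 16, 20, 24]
List B: [1, 11, 25]
Repeatedly compare the front elements and take the smaller:
  15 vs 1 -> take 1
  15 vs 11 -> take 11
  15 vs 25 -> take 15
  16 vs 25 -> take 16
  20 vs 25 -> take 20
  24 vs 25 -> take 24
  A is exhausted; append the rest of B: [25]
Final answer: [1, 11, 15, 16, 20, 24, 25]


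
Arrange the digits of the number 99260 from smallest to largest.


The number 99260 has digits: 9, 9, 2, 6, 0
Sorted: 0, 2, 6, 9, 9
Joining the sorted digits gives the result.
Final answer: 02699


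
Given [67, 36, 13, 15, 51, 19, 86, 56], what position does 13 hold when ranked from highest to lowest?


Sort descending: [86, 67, 56, 51, 36, 19, 15, 13]
Find 13 in the sorted list.
13 is at position 8.
Final answer: 8


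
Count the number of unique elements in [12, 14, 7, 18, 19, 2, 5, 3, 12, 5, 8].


List all unique values:
Distinct values: [2, 3, 5, 7, 8, 12, 14, 18, 19]
Count = 9
Final answer: 9


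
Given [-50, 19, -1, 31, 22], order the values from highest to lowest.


Original list: [-50, 19, -1, 31, 22]
Repeatedly take the largest remaining element:
  Remaining [-50, 19, -1, 31, 22] -> largest is 31
  Remaining [-50, 19, -1, 22] -> largest is 22
  Remaining [-50, 19, -1] -> largest is 19
  Remaining [-50, -1] -> largest is -1
  Remaining [-50] -> largest is -50
Collecting the picks in order gives the descending list.
Final answer: [31, 22, 19, -1, -50]


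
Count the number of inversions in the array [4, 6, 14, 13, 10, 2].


For each element, count the later elements that are smaller than it:
  4 (index 0): smaller elements after it = [2] -> 1
  6 (index 1): smaller elements after it = [2] -> 1
  14 (index 2): smaller elements after it = [13, 10, 2] -> 3
  13 (index 3): smaller elements after it = [10, 2] -> 2
  10 (index 4): smaller elements after it = [2] -> 1
Total inversions = 1 + 1 + 3 + 2 + 1 = 8
Final answer: 8


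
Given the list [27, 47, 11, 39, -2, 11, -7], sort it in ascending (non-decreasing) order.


Original list: [27, 47, 11, 39, -2, 11, -7]
Repeatedly take the smallest remaining element:
  Remaining [27, 47, 11, 39, -2, 11, -7] -> smallest is -7
  Remaining [27, 47, 11, 39, -2, 11] -> smallest is -2
  Remaining [27, 47, 11, 39, 11] -> smallest is 11
  Remaining [27, 47, 39, 11] -> smallest is 11
  Remaining [27, 47, 39] -> smallest is 27
  Remaining [47, 39] -> smallest is 39
  Remaining [47] -> smallest is 47
Collecting the picks in order gives the sorted list.
Final answer: [-7, -2, 11, 11, 27, 39, 47]


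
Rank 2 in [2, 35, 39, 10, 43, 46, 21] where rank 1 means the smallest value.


Sort ascending: [2, 10, 21, 35, 39, 43, 46]
Find 2 in the sorted list.
2 is at position 1 (1-indexed).
Final answer: 1


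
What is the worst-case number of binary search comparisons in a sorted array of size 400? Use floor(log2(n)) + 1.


Binary search halves the search space each step.
Maximum comparisons = floor(log2(400)) + 1
log2(400) = 8.6439
floor(log2(400)) = 8, so 8 + 1 = 9
Final answer: 9


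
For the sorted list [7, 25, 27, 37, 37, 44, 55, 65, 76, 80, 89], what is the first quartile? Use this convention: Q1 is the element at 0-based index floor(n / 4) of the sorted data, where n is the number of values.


The list has n = 11 elements.
Q1 index = floor(11 / 4) = floor(2.75) = 2
Counting from index 0 in the sorted data, the element at index 2 is 27.
Final answer: 27


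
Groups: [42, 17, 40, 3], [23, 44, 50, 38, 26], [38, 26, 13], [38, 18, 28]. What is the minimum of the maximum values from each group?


Find max of each group:
  Group 1: [42, 17, 40, 3] -> max = 42
  Group 2: [23, 44, 50, 38, 26] -> max = 50
  Group 3: [38, 26, 13] -> max = 38
  Group 4: [38, 18, 28] -> max = 38
Maxes: [42, 50, 38, 38]
Minimum of maxes = 38
Final answer: 38


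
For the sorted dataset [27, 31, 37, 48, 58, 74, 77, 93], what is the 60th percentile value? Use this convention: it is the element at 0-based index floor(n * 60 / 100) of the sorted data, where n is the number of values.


The dataset has n = 8 elements.
Index = floor(8 * 60 / 100) = floor(480 / 100) = floor(4.8) = 4
Counting from index 0 in the sorted data, the element at index 4 is 58.
Final answer: 58


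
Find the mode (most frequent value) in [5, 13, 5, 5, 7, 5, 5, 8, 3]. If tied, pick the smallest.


Count the frequency of each value:
  3 appears 1 time(s)
  5 appears 5 time(s)
  7 appears 1 time(s)
  8 appears 1 time(s)
  13 appears 1 time(s)
Maximum frequency is 5.
Only 5 reaches that frequency, so it is the mode.
Final answer: 5


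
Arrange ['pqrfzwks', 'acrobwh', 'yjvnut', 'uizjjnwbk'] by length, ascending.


Compute lengths:
  'pqrfzwks' has length 8
  'acrobwh' has length 7
  'yjvnut' has length 6
  'uizjjnwbk' has length 9
Lengths in increasing order: 6 < 7 < 8 < 9
Listing the words in that order gives the answer.
Final answer: ['yjvnut', 'acrobwh', 'pqrfzwks', 'uizjjnwbk']


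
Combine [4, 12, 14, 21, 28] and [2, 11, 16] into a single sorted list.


List A: [4, 12, 14, 21, 28]
List B: [2, 11, 16]
Repeatedly compare the front elements and take the smaller:
  4 vs 2 -> take 2
  4 vs 11 -> take 4
  12 vs 11 -> take 11
  12 vs 16 -> take 12
  14 vs 16 -> take 14
  21 vs 16 -> take 16
  B is exhausted; append the rest of A: [21, 28]
Final answer: [2, 4, 11, 12, 14, 16, 21, 28]


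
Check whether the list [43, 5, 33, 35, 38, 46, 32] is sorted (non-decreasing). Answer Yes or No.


Check consecutive pairs:
  43 <= 5? False
  5 <= 33? True
  33 <= 35? True
  35 <= 38? True
  38 <= 46? True
  46 <= 32? False
2 consecutive pair(s) are out of order, so the list is not sorted.
Final answer: No


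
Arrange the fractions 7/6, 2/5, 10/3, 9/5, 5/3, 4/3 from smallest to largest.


Convert to decimal for comparison:
  7/6 = 1.1667
  2/5 = 0.4
  10/3 = 3.3333
  9/5 = 1.8
  5/3 = 1.6667
  4/3 = 1.3333
Decimals in increasing order: 0.4 < 1.1667 < 1.3333 < 1.6667 < 1.8 < 3.3333
Writing each back as its fraction gives the sorted order.
Final answer: 2/5, 7/6, 4/3, 5/3, 9/5, 10/3


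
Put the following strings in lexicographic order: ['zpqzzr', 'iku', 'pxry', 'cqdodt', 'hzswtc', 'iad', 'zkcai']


Compare strings character by character (the first differing letter decides):
  'cqdodt' < 'hzswtc' since 'c' < 'h' at position 1
  'hzswtc' < 'iad' since 'h' < 'i' at position 1
  'iad' < 'iku' since 'a' < 'k' at position 2
  'iku' < 'pxry' since 'i' < 'p' at position 1
  'pxry' < 'zkcai' since 'p' < 'z' at position 1
  'zkcai' < 'zpqzzr' since 'k' < 'p' at position 2
Chaining these comparisons gives the alphabetical order.
Final answer: ['cqdodt', 'hzswtc', 'iad', 'iku', 'pxry', 'zkcai', 'zpqzzr']


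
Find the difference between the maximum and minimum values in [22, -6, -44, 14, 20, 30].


Maximum value: 30
Minimum value: -44
Range = 30 - (-44) = 74
Final answer: 74


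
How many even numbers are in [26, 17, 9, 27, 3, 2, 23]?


Check each element:
  26 is even
  17 is odd
  9 is odd
  27 is odd
  3 is odd
  2 is even
  23 is odd
Evens: [26, 2]
Count of evens = 2
Final answer: 2


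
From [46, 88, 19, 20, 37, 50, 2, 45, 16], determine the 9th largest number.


Sort descending: [88, 50, 46, 45, 37, 20, 19, 16, 2]
The 9th element (1-indexed) is at index 8.
Value = 2
Final answer: 2


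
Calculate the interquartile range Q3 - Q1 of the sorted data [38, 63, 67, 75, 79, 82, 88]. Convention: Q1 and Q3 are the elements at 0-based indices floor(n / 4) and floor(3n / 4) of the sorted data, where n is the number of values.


The data has n = 7 elements.
Q1 index = floor(7 / 4) = floor(1.75) = 1; Q3 index = floor(3 * 7 / 4) = floor(5.25) = 5
Q1 = element at index 1 = 63
Q3 = element at index 5 = 82
IQR = 82 - 63 = 19
Final answer: 19


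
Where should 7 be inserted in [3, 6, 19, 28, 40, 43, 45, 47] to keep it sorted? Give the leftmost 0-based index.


List is sorted: [3, 6, 19, 28, 40, 43, 45, 47]
We need the leftmost position where 7 can be inserted, i.e. the first index whose element is >= 7 (or the end of the list if none is).
Binary search with low=0, high=8 (0-based indices):
  low=0, high=8, mid=4: a[4]=40 >= 7, so high = 4
  low=0, high=4, mid=2: a[2]=19 >= 7, so high = 2
  low=0, high=2, mid=1: a[1]=6 < 7, so low = 2
Now low = high = 2, so the insertion index is 2.
Final answer: 2


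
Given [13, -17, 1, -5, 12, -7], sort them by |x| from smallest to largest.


Compute absolute values:
  |13| = 13
  |-17| = 17
  |1| = 1
  |-5| = 5
  |12| = 12
  |-7| = 7
Absolute values in increasing order: 1 < 5 < 7 < 12 < 13 < 17
Listing the original numbers in that order gives the answer.
Final answer: [1, -5, -7, 12, 13, -17]


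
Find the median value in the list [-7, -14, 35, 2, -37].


First, sort the list: [-37, -14, -7, 2, 35]
The list has 5 elements (odd count).
The middle index is 2 (0-based), and the element there is -7.
Final answer: -7


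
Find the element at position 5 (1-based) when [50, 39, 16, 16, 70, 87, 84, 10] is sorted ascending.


Sort ascending: [10, 16, 16, 39, 50, 70, 84, 87]
The 5th element (1-indexed) is at index 4.
Value = 50
Final answer: 50


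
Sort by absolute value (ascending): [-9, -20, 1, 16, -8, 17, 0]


Compute absolute values:
  |-9| = 9
  |-20| = 20
  |1| = 1
  |16| = 16
  |-8| = 8
  |17| = 17
  |0| = 0
Absolute values in increasing order: 0 < 1 < 8 < 9 < 16 < 17 < 20
Listing the original numbers in that order gives the answer.
Final answer: [0, 1, -8, -9, 16, 17, -20]


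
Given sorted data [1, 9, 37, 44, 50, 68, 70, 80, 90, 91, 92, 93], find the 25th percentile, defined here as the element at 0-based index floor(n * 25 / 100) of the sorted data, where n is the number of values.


The dataset has n = 12 elements.
Index = floor(12 * 25 / 100) = floor(300 / 100) = floor(3) = 3
Counting from index 0 in the sorted data, the element at index 3 is 44.
Final answer: 44


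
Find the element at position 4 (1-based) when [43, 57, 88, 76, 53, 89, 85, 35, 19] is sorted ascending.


Sort ascending: [19, 35, 43, 53, 57, 76, 85, 88, 89]
The 4th element (1-indexed) is at index 3.
Value = 53
Final answer: 53


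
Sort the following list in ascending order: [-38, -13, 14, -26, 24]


Original list: [-38, -13, 14, -26, 24]
Repeatedly take the smallest remaining element:
  Remaining [-38, -13, 14, -26, 24] -> smallest is -38
  Remaining [-13, 14, -26, 24] -> smallest is -26
  Remaining [-13, 14, 24] -> smallest is -13
  Remaining [14, 24] -> smallest is 14
  Remaining [24] -> smallest is 24
Collecting the picks in order gives the sorted list.
Final answer: [-38, -26, -13, 14, 24]


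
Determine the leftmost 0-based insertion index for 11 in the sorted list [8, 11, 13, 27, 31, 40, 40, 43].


List is sorted: [8, 11, 13, 27, 31, 40, 40, 43]
We need the leftmost position where 11 can be inserted, i.e. the first index whose element is >= 11 (or the end of the list if none is).
Binary search with low=0, high=8 (0-based indices):
  low=0, high=8, mid=4: a[4]=31 >= 11, so high = 4
  low=0, high=4, mid=2: a[2]=13 >= 11, so high = 2
  low=0, high=2, mid=1: a[1]=11 >= 11, so high = 1
  low=0, high=1, mid=0: a[0]=8 < 11, so low = 1
Now low = high = 1, so the insertion index is 1.
Final answer: 1


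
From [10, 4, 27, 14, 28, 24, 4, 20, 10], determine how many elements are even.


Check each element:
  10 is even
  4 is even
  27 is odd
  14 is even
  28 is even
  24 is even
  4 is even
  20 is even
  10 is even
Evens: [10, 4, 14, 28, 24, 4, 20, 10]
Count of evens = 8
Final answer: 8


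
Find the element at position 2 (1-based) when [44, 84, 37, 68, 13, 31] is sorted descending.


Sort descending: [84, 68, 44, 37, 31, 13]
The 2nd element (1-indexed) is at index 1.
Value = 68
Final answer: 68


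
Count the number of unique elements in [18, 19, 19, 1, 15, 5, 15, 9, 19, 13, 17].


List all unique values:
Distinct values: [1, 5, 9, 13, 15, 17, 18, 19]
Count = 8
Final answer: 8


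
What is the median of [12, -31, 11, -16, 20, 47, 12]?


First, sort the list: [-31, -16, 11, 12, 12, 20, 47]
The list has 7 elements (odd count).
The middle index is 3 (0-based), and the element there is 12.
Final answer: 12


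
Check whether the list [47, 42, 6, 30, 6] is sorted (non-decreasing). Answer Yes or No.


Check consecutive pairs:
  47 <= 42? False
  42 <= 6? False
  6 <= 30? True
  30 <= 6? False
3 consecutive pair(s) are out of order, so the list is not sorted.
Final answer: No


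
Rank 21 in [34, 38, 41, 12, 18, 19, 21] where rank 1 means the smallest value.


Sort ascending: [12, 18, 19, 21, 34, 38, 41]
Find 21 in the sorted list.
21 is at position 4 (1-indexed).
Final answer: 4


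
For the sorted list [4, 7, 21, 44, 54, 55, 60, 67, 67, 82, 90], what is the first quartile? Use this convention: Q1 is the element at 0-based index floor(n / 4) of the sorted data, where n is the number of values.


The list has n = 11 elements.
Q1 index = floor(11 / 4) = floor(2.75) = 2
Counting from index 0 in the sorted data, the element at index 2 is 21.
Final answer: 21


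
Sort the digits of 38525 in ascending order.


The number 38525 has digits: 3, 8, 5, 2, 5
Sorted: 2, 3, 5, 5, 8
Joining the sorted digits gives the result.
Final answer: 23558


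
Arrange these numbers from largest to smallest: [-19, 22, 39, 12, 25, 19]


Original list: [-19, 22, 39, 12, 25, 19]
Repeatedly take the largest remaining element:
  Remaining [-19, 22, 39, 12, 25, 19] -> largest is 39
  Remaining [-19, 22, 12, 25, 19] -> largest is 25
  Remaining [-19, 22, 12, 19] -> largest is 22
  Remaining [-19, 12, 19] -> largest is 19
  Remaining [-19, 12] -> largest is 12
  Remaining [-19] -> largest is -19
Collecting the picks in order gives the descending list.
Final answer: [39, 25, 22, 19, 12, -19]


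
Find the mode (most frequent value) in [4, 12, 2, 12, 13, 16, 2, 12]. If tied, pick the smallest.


Count the frequency of each value:
  2 appears 2 time(s)
  4 appears 1 time(s)
  12 appears 3 time(s)
  13 appears 1 time(s)
  16 appears 1 time(s)
Maximum frequency is 3.
Only 12 reaches that frequency, so it is the mode.
Final answer: 12


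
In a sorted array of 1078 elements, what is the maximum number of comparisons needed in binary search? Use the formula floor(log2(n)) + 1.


Binary search halves the search space each step.
Maximum comparisons = floor(log2(1078)) + 1
log2(1078) = 10.0741
floor(log2(1078)) = 10, so 10 + 1 = 11
Final answer: 11


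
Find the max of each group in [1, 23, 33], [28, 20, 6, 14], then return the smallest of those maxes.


Find max of each group:
  Group 1: [1, 23, 33] -> max = 33
  Group 2: [28, 20, 6, 14] -> max = 28
Maxes: [33, 28]
Minimum of maxes = 28
Final answer: 28


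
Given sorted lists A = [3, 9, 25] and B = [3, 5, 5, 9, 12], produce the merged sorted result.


List A: [3, 9, 25]
List B: [3, 5, 5, 9, 12]
Repeatedly compare the front elements and take the smaller:
  3 vs 3 -> take 3
  9 vs 3 -> take 3
  9 vs 5 -> take 5
  9 vs 5 -> take 5
  9 vs 9 -> take 9
  25 vs 9 -> take 9
  25 vs 12 -> take 12
  B is exhausted; append the rest of A: [25]
Final answer: [3, 3, 5, 5, 9, 9, 12, 25]


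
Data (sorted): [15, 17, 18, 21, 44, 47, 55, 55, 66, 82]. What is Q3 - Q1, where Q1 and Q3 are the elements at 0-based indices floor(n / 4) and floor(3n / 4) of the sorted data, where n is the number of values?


The data has n = 10 elements.
Q1 index = floor(10 / 4) = floor(2.5) = 2; Q3 index = floor(3 * 10 / 4) = floor(7.5) = 7
Q1 = element at index 2 = 18
Q3 = element at index 7 = 55
IQR = 55 - 18 = 37
Final answer: 37


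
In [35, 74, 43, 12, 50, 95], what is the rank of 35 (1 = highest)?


Sort descending: [95, 74, 50, 43, 35, 12]
Find 35 in the sorted list.
35 is at position 5.
Final answer: 5


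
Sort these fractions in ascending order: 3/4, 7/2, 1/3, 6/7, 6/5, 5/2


Convert to decimal for comparison:
  3/4 = 0.75
  7/2 = 3.5
  1/3 = 0.3333
  6/7 = 0.8571
  6/5 = 1.2
  5/2 = 2.5
Decimals in increasing order: 0.3333 < 0.75 < 0.8571 < 1.2 < 2.5 < 3.5
Writing each back as its fraction gives the sorted order.
Final answer: 1/3, 3/4, 6/7, 6/5, 5/2, 7/2


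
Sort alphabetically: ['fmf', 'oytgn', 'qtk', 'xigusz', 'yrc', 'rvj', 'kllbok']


Compare strings character by character (the first differing letter decides):
  'fmf' < 'kllbok' since 'f' < 'k' at position 1
  'kllbok' < 'oytgn' since 'k' < 'o' at position 1
  'oytgn' < 'qtk' since 'o' < 'q' at position 1
  'qtk' < 'rvj' since 'q' < 'r' at position 1
  'rvj' < 'xigusz' since 'r' < 'x' at position 1
  'xigusz' < 'yrc' since 'x' < 'y' at position 1
Chaining these comparisons gives the alphabetical order.
Final answer: ['fmf', 'kllbok', 'oytgn', 'qtk', 'rvj', 'xigusz', 'yrc']


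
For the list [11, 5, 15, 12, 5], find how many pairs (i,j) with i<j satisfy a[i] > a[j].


For each element, count the later elements that are smaller than it:
  11 (index 0): smaller elements after it = [5, 5] -> 2
  5 (index 1): smaller elements after it = [] -> 0
  15 (index 2): smaller elements after it = [12, 5] -> 2
  12 (index 3): smaller elements after it = [5] -> 1
Total inversions = 2 + 0 + 2 + 1 = 5
Final answer: 5


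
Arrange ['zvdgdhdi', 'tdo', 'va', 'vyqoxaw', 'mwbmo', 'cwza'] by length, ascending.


Compute lengths:
  'zvdgdhdi' has length 8
  'tdo' has length 3
  'va' has length 2
  'vyqoxaw' has length 7
  'mwbmo' has length 5
  'cwza' has length 4
Lengths in increasing order: 2 < 3 < 4 < 5 < 7 < 8
Listing the words in that order gives the answer.
Final answer: ['va', 'tdo', 'cwza', 'mwbmo', 'vyqoxaw', 'zvdgdhdi']


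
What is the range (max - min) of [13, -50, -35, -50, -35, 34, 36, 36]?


Maximum value: 36
Minimum value: -50
Range = 36 - (-50) = 86
Final answer: 86


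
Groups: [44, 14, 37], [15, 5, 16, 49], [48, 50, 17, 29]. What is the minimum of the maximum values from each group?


Find max of each group:
  Group 1: [44, 14, 37] -> max = 44
  Group 2: [15, 5, 16, 49] -> max = 49
  Group 3: [48, 50, 17, 29] -> max = 50
Maxes: [44, 49, 50]
Minimum of maxes = 44
Final answer: 44


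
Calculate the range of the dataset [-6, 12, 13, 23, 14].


Maximum value: 23
Minimum value: -6
Range = 23 - (-6) = 29
Final answer: 29


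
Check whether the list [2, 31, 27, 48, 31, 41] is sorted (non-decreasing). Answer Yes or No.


Check consecutive pairs:
  2 <= 31? True
  31 <= 27? False
  27 <= 48? True
  48 <= 31? False
  31 <= 41? True
2 consecutive pair(s) are out of order, so the list is not sorted.
Final answer: No


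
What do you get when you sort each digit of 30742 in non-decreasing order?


The number 30742 has digits: 3, 0, 7, 4, 2
Sorted: 0, 2, 3, 4, 7
Joining the sorted digits gives the result.
Final answer: 02347


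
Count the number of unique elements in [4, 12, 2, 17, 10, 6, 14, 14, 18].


List all unique values:
Distinct values: [2, 4, 6, 10, 12, 14, 17, 18]
Count = 8
Final answer: 8


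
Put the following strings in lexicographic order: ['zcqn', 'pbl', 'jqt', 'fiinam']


Compare strings character by character (the first differing letter decides):
  'fiinam' < 'jqt' since 'f' < 'j' at position 1
  'jqt' < 'pbl' since 'j' < 'p' at position 1
  'pbl' < 'zcqn' since 'p' < 'z' at position 1
Chaining these comparisons gives the alphabetical order.
Final answer: ['fiinam', 'jqt', 'pbl', 'zcqn']


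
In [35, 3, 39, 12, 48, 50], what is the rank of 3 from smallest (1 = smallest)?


Sort ascending: [3, 12, 35, 39, 48, 50]
Find 3 in the sorted list.
3 is at position 1 (1-indexed).
Final answer: 1


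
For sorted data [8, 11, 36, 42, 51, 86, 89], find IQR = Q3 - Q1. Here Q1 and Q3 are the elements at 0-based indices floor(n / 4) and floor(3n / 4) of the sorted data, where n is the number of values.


The data has n = 7 elements.
Q1 index = floor(7 / 4) = floor(1.75) = 1; Q3 index = floor(3 * 7 / 4) = floor(5.25) = 5
Q1 = element at index 1 = 11
Q3 = element at index 5 = 86
IQR = 86 - 11 = 75
Final answer: 75


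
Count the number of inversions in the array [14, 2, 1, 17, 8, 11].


For each element, count the later elements that are smaller than it:
  14 (index 0): smaller elements after it = [2, 1, 8, 11] -> 4
  2 (index 1): smaller elements after it = [1] -> 1
  1 (index 2): smaller elements after it = [] -> 0
  17 (index 3): smaller elements after it = [8, 11] -> 2
  8 (index 4): smaller elements after it = [] -> 0
Total inversions = 4 + 1 + 0 + 2 + 0 = 7
Final answer: 7


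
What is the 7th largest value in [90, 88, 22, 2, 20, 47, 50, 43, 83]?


Sort descending: [90, 88, 83, 50, 47, 43, 22, 20, 2]
The 7th element (1-indexed) is at index 6.
Value = 22
Final answer: 22


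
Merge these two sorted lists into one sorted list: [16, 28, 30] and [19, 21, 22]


List A: [16, 28, 30]
List B: [19, 21, 22]
Repeatedly compare the front elements and take the smaller:
  16 vs 19 -> take 16
  28 vs 19 -> take 19
  28 vs 21 -> take 21
  28 vs 22 -> take 22
  B is exhausted; append the rest of A: [28, 30]
Final answer: [16, 19, 21, 22, 28, 30]


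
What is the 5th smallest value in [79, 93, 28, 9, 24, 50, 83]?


Sort ascending: [9, 24, 28, 50, 79, 83, 93]
The 5th element (1-indexed) is at index 4.
Value = 79
Final answer: 79


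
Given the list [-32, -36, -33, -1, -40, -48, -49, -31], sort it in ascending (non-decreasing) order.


Original list: [-32, -36, -33, -1, -40, -48, -49, -31]
Repeatedly take the smallest remaining element:
  Remaining [-32, -36, -33, -1, -40, -48, -49, -31] -> smallest is -49
  Remaining [-32, -36, -33, -1, -40, -48, -31] -> smallest is -48
  Remaining [-32, -36, -33, -1, -40, -31] -> smallest is -40
  Remaining [-32, -36, -33, -1, -31] -> smallest is -36
  Remaining [-32, -33, -1, -31] -> smallest is -33
  Remaining [-32, -1, -31] -> smallest is -32
  Remaining [-1, -31] -> smallest is -31
  Remaining [-1] -> smallest is -1
Collecting the picks in order gives the sorted list.
Final answer: [-49, -48, -40, -36, -33, -32, -31, -1]


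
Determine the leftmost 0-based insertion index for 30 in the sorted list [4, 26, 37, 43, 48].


List is sorted: [4, 26, 37, 43, 48]
We need the leftmost position where 30 can be inserted, i.e. the first index whose element is >= 30 (or the end of the list if none is).
Binary search with low=0, high=5 (0-based indices):
  low=0, high=5, mid=2: a[2]=37 >= 30, so high = 2
  low=0, high=2, mid=1: a[1]=26 < 30, so low = 2
Now low = high = 2, so the insertion index is 2.
Final answer: 2


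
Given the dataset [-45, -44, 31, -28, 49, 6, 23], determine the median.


First, sort the list: [-45, -44, -28, 6, 23, 31, 49]
The list has 7 elements (odd count).
The middle index is 3 (0-based), and the element there is 6.
Final answer: 6


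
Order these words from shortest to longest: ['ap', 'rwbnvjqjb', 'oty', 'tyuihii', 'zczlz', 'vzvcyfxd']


Compute lengths:
  'ap' has length 2
  'rwbnvjqjb' has length 9
  'oty' has length 3
  'tyuihii' has length 7
  'zczlz' has length 5
  'vzvcyfxd' has length 8
Lengths in increasing order: 2 < 3 < 5 < 7 < 8 < 9
Listing the words in that order gives the answer.
Final answer: ['ap', 'oty', 'zczlz', 'tyuihii', 'vzvcyfxd', 'rwbnvjqjb']


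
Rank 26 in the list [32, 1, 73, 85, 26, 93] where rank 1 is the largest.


Sort descending: [93, 85, 73, 32, 26, 1]
Find 26 in the sorted list.
26 is at position 5.
Final answer: 5


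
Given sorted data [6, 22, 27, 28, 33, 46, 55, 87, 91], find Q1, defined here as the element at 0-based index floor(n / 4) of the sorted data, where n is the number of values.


The list has n = 9 elements.
Q1 index = floor(9 / 4) = floor(2.25) = 2
Counting from index 0 in the sorted data, the element at index 2 is 27.
Final answer: 27


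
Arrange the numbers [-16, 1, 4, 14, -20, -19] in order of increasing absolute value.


Compute absolute values:
  |-16| = 16
  |1| = 1
  |4| = 4
  |14| = 14
  |-20| = 20
  |-19| = 19
Absolute values in increasing order: 1 < 4 < 14 < 16 < 19 < 20
Listing the original numbers in that order gives the answer.
Final answer: [1, 4, 14, -16, -19, -20]


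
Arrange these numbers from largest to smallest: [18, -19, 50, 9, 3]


Original list: [18, -19, 50, 9, 3]
Repeatedly take the largest remaining element:
  Remaining [18, -19, 50, 9, 3] -> largest is 50
  Remaining [18, -19, 9, 3] -> largest is 18
  Remaining [-19, 9, 3] -> largest is 9
  Remaining [-19, 3] -> largest is 3
  Remaining [-19] -> largest is -19
Collecting the picks in order gives the descending list.
Final answer: [50, 18, 9, 3, -19]


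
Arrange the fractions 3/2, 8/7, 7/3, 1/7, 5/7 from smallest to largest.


Convert to decimal for comparison:
  3/2 = 1.5
  8/7 = 1.1429
  7/3 = 2.3333
  1/7 = 0.1429
  5/7 = 0.7143
Decimals in increasing order: 0.1429 < 0.7143 < 1.1429 < 1.5 < 2.3333
Writing each back as its fraction gives the sorted order.
Final answer: 1/7, 5/7, 8/7, 3/2, 7/3


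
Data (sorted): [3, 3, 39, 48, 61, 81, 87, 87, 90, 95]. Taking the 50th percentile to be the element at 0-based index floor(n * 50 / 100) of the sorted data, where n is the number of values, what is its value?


The dataset has n = 10 elements.
Index = floor(10 * 50 / 100) = floor(500 / 100) = floor(5) = 5
Counting from index 0 in the sorted data, the element at index 5 is 81.
Final answer: 81


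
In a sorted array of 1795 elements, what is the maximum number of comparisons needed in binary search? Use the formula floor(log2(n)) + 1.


Binary search halves the search space each step.
Maximum comparisons = floor(log2(1795)) + 1
log2(1795) = 10.8098
floor(log2(1795)) = 10, so 10 + 1 = 11
Final answer: 11


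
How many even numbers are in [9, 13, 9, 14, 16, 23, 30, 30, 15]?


Check each element:
  9 is odd
  13 is odd
  9 is odd
  14 is even
  16 is even
  23 is odd
  30 is even
  30 is even
  15 is odd
Evens: [14, 16, 30, 30]
Count of evens = 4
Final answer: 4


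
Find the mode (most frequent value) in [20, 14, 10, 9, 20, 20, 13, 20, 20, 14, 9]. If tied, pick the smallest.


Count the frequency of each value:
  9 appears 2 time(s)
  10 appears 1 time(s)
  13 appears 1 time(s)
  14 appears 2 time(s)
  20 appears 5 time(s)
Maximum frequency is 5.
Only 20 reaches that frequency, so it is the mode.
Final answer: 20


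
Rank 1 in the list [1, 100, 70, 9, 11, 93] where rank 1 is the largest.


Sort descending: [100, 93, 70, 11, 9, 1]
Find 1 in the sorted list.
1 is at position 6.
Final answer: 6


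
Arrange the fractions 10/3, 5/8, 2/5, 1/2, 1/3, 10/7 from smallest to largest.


Convert to decimal for comparison:
  10/3 = 3.3333
  5/8 = 0.625
  2/5 = 0.4
  1/2 = 0.5
  1/3 = 0.3333
  10/7 = 1.4286
Decimals in increasing order: 0.3333 < 0.4 < 0.5 < 0.625 < 1.4286 < 3.3333
Writing each back as its fraction gives the sorted order.
Final answer: 1/3, 2/5, 1/2, 5/8, 10/7, 10/3


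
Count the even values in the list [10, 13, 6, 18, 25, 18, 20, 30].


Check each element:
  10 is even
  13 is odd
  6 is even
  18 is even
  25 is odd
  18 is even
  20 is even
  30 is even
Evens: [10, 6, 18, 18, 20, 30]
Count of evens = 6
Final answer: 6


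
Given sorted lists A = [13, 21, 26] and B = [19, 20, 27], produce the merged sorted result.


List A: [13, 21, 26]
List B: [19, 20, 27]
Repeatedly compare the front elements and take the smaller:
  13 vs 19 -> take 13
  21 vs 19 -> take 19
  21 vs 20 -> take 20
  21 vs 27 -> take 21
  26 vs 27 -> take 26
  A is exhausted; append the rest of B: [27]
Final answer: [13, 19, 20, 21, 26, 27]


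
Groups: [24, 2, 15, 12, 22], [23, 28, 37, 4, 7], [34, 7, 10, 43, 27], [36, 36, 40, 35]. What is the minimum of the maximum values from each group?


Find max of each group:
  Group 1: [24, 2, 15, 12, 22] -> max = 24
  Group 2: [23, 28, 37, 4, 7] -> max = 37
  Group 3: [34, 7, 10, 43, 27] -> max = 43
  Group 4: [36, 36, 40, 35] -> max = 40
Maxes: [24, 37, 43, 40]
Minimum of maxes = 24
Final answer: 24


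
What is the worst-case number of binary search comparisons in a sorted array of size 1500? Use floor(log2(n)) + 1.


Binary search halves the search space each step.
Maximum comparisons = floor(log2(1500)) + 1
log2(1500) = 10.5507
floor(log2(1500)) = 10, so 10 + 1 = 11
Final answer: 11


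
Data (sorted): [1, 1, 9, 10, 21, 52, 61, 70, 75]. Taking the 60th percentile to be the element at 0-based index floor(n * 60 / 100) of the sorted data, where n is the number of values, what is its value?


The dataset has n = 9 elements.
Index = floor(9 * 60 / 100) = floor(540 / 100) = floor(5.4) = 5
Counting from index 0 in the sorted data, the element at index 5 is 52.
Final answer: 52


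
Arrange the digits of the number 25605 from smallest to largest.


The number 25605 has digits: 2, 5, 6, 0, 5
Sorted: 0, 2, 5, 5, 6
Joining the sorted digits gives the result.
Final answer: 02556


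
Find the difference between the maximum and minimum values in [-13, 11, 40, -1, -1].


Maximum value: 40
Minimum value: -13
Range = 40 - (-13) = 53
Final answer: 53


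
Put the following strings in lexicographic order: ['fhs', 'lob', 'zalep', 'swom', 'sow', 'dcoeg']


Compare strings character by character (the first differing letter decides):
  'dcoeg' < 'fhs' since 'd' < 'f' at position 1
  'fhs' < 'lob' since 'f' < 'l' at position 1
  'lob' < 'sow' since 'l' < 's' at position 1
  'sow' < 'swom' since 'o' < 'w' at position 2
  'swom' < 'zalep' since 's' < 'z' at position 1
Chaining these comparisons gives the alphabetical order.
Final answer: ['dcoeg', 'fhs', 'lob', 'sow', 'swom', 'zalep']


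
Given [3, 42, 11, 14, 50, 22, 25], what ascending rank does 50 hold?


Sort ascending: [3, 11, 14, 22, 25, 42, 50]
Find 50 in the sorted list.
50 is at position 7 (1-indexed).
Final answer: 7


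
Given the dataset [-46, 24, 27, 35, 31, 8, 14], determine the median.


First, sort the list: [-46, 8, 14, 24, 27, 31, 35]
The list has 7 elements (odd count).
The middle index is 3 (0-based), and the element there is 24.
Final answer: 24


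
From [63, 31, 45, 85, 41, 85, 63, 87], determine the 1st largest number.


Sort descending: [87, 85, 85, 63, 63, 45, 41, 31]
The 1st element (1-indexed) is at index 0.
Value = 87
Final answer: 87


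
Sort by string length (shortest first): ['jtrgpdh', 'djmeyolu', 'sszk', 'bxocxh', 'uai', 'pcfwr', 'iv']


Compute lengths:
  'jtrgpdh' has length 7
  'djmeyolu' has length 8
  'sszk' has length 4
  'bxocxh' has length 6
  'uai' has length 3
  'pcfwr' has length 5
  'iv' has length 2
Lengths in increasing order: 2 < 3 < 4 < 5 < 6 < 7 < 8
Listing the words in that order gives the answer.
Final answer: ['iv', 'uai', 'sszk', 'pcfwr', 'bxocxh', 'jtrgpdh', 'djmeyolu']


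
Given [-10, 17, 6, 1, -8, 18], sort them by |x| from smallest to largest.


Compute absolute values:
  |-10| = 10
  |17| = 17
  |6| = 6
  |1| = 1
  |-8| = 8
  |18| = 18
Absolute values in increasing order: 1 < 6 < 8 < 10 < 17 < 18
Listing the original numbers in that order gives the answer.
Final answer: [1, 6, -8, -10, 17, 18]


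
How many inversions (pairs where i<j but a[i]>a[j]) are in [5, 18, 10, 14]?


For each element, count the later elements that are smaller than it:
  5 (index 0): smaller elements after it = [] -> 0
  18 (index 1): smaller elements after it = [10, 14] -> 2
  10 (index 2): smaller elements after it = [] -> 0
Total inversions = 0 + 2 + 0 = 2
Final answer: 2


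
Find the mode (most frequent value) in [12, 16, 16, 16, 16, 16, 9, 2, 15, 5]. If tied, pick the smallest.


Count the frequency of each value:
  2 appears 1 time(s)
  5 appears 1 time(s)
  9 appears 1 time(s)
  12 appears 1 time(s)
  15 appears 1 time(s)
  16 appears 5 time(s)
Maximum frequency is 5.
Only 16 reaches that frequency, so it is the mode.
Final answer: 16


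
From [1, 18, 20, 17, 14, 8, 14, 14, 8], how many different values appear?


List all unique values:
Distinct values: [1, 8, 14, 17, 18, 20]
Count = 6
Final answer: 6


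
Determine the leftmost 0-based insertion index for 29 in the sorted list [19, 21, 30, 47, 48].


List is sorted: [19, 21, 30, 47, 48]
We need the leftmost position where 29 can be inserted, i.e. the first index whose element is >= 29 (or the end of the list if none is).
Binary search with low=0, high=5 (0-based indices):
  low=0, high=5, mid=2: a[2]=30 >= 29, so high = 2
  low=0, high=2, mid=1: a[1]=21 < 29, so low = 2
Now low = high = 2, so the insertion index is 2.
Final answer: 2


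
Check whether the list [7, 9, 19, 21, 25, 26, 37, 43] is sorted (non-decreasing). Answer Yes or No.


Check consecutive pairs:
  7 <= 9? True
  9 <= 19? True
  19 <= 21? True
  21 <= 25? True
  25 <= 26? True
  26 <= 37? True
  37 <= 43? True
Every consecutive pair is in order, so the list is non-decreasing.
Final answer: Yes


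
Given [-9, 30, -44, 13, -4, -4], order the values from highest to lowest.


Original list: [-9, 30, -44, 13, -4, -4]
Repeatedly take the largest remaining element:
  Remaining [-9, 30, -44, 13, -4, -4] -> largest is 30
  Remaining [-9, -44, 13, -4, -4] -> largest is 13
  Remaining [-9, -44, -4, -4] -> largest is -4
  Remaining [-9, -44, -4] -> largest is -4
  Remaining [-9, -44] -> largest is -9
  Remaining [-44] -> largest is -44
Collecting the picks in order gives the descending list.
Final answer: [30, 13, -4, -4, -9, -44]


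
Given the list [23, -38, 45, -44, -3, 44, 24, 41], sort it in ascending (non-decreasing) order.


Original list: [23, -38, 45, -44, -3, 44, 24, 41]
Repeatedly take the smallest remaining element:
  Remaining [23, -38, 45, -44, -3, 44, 24, 41] -> smallest is -44
  Remaining [23, -38, 45, -3, 44, 24, 41] -> smallest is -38
  Remaining [23, 45, -3, 44, 24, 41] -> smallest is -3
  Remaining [23, 45, 44, 24, 41] -> smallest is 23
  Remaining [45, 44, 24, 41] -> smallest is 24
  Remaining [45, 44, 41] -> smallest is 41
  Remaining [45, 44] -> smallest is 44
  Remaining [45] -> smallest is 45
Collecting the picks in order gives the sorted list.
Final answer: [-44, -38, -3, 23, 24, 41, 44, 45]


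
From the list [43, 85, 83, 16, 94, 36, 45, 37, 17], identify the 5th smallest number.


Sort ascending: [16, 17, 36, 37, 43, 45, 83, 85, 94]
The 5th element (1-indexed) is at index 4.
Value = 43
Final answer: 43


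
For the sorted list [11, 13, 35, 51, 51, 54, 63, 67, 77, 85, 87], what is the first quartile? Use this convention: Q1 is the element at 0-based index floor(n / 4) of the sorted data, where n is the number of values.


The list has n = 11 elements.
Q1 index = floor(11 / 4) = floor(2.75) = 2
Counting from index 0 in the sorted data, the element at index 2 is 35.
Final answer: 35


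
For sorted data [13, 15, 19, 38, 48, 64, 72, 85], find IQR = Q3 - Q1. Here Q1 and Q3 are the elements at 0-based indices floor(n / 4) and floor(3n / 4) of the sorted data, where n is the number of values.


The data has n = 8 elements.
Q1 index = floor(8 / 4) = floor(2) = 2; Q3 index = floor(3 * 8 / 4) = floor(6) = 6
Q1 = element at index 2 = 19
Q3 = element at index 6 = 72
IQR = 72 - 19 = 53
Final answer: 53


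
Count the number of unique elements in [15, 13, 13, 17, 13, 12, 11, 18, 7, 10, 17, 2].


List all unique values:
Distinct values: [2, 7, 10, 11, 12, 13, 15, 17, 18]
Count = 9
Final answer: 9


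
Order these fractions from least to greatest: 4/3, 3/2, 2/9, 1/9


Convert to decimal for comparison:
  4/3 = 1.3333
  3/2 = 1.5
  2/9 = 0.2222
  1/9 = 0.1111
Decimals in increasing order: 0.1111 < 0.2222 < 1.3333 < 1.5
Writing each back as its fraction gives the sorted order.
Final answer: 1/9, 2/9, 4/3, 3/2


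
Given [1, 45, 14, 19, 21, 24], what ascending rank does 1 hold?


Sort ascending: [1, 14, 19, 21, 24, 45]
Find 1 in the sorted list.
1 is at position 1 (1-indexed).
Final answer: 1


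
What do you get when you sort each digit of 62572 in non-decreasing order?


The number 62572 has digits: 6, 2, 5, 7, 2
Sorted: 2, 2, 5, 6, 7
Joining the sorted digits gives the result.
Final answer: 22567


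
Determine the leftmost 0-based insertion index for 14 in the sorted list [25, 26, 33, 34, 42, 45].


List is sorted: [25, 26, 33, 34, 42, 45]
We need the leftmost position where 14 can be inserted, i.e. the first index whose element is >= 14 (or the end of the list if none is).
Binary search with low=0, high=6 (0-based indices):
  low=0, high=6, mid=3: a[3]=34 >= 14, so high = 3
  low=0, high=3, mid=1: a[1]=26 >= 14, so high = 1
  low=0, high=1, mid=0: a[0]=25 >= 14, so high = 0
Now low = high = 0, so the insertion index is 0.
Final answer: 0


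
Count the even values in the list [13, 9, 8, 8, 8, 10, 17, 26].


Check each element:
  13 is odd
  9 is odd
  8 is even
  8 is even
  8 is even
  10 is even
  17 is odd
  26 is even
Evens: [8, 8, 8, 10, 26]
Count of evens = 5
Final answer: 5


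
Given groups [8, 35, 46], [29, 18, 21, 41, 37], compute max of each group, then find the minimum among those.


Find max of each group:
  Group 1: [8, 35, 46] -> max = 46
  Group 2: [29, 18, 21, 41, 37] -> max = 41
Maxes: [46, 41]
Minimum of maxes = 41
Final answer: 41


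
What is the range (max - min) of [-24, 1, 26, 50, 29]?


Maximum value: 50
Minimum value: -24
Range = 50 - (-24) = 74
Final answer: 74


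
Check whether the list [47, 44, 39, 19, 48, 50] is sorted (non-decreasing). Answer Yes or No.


Check consecutive pairs:
  47 <= 44? False
  44 <= 39? False
  39 <= 19? False
  19 <= 48? True
  48 <= 50? True
3 consecutive pair(s) are out of order, so the list is not sorted.
Final answer: No


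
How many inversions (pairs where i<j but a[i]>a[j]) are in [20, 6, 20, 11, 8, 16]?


For each element, count the later elements that are smaller than it:
  20 (index 0): smaller elements after it = [6, 11, 8, 16] -> 4
  6 (index 1): smaller elements after it = [] -> 0
  20 (index 2): smaller elements after it = [11, 8, 16] -> 3
  11 (index 3): smaller elements after it = [8] -> 1
  8 (index 4): smaller elements after it = [] -> 0
Total inversions = 4 + 0 + 3 + 1 + 0 = 8
Final answer: 8


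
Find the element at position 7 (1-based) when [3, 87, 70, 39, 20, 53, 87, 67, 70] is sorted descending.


Sort descending: [87, 87, 70, 70, 67, 53, 39, 20, 3]
The 7th element (1-indexed) is at index 6.
Value = 39
Final answer: 39


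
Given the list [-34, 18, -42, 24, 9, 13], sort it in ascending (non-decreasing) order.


Original list: [-34, 18, -42, 24, 9, 13]
Repeatedly take the smallest remaining element:
  Remaining [-34, 18, -42, 24, 9, 13] -> smallest is -42
  Remaining [-34, 18, 24, 9, 13] -> smallest is -34
  Remaining [18, 24, 9, 13] -> smallest is 9
  Remaining [18, 24, 13] -> smallest is 13
  Remaining [18, 24] -> smallest is 18
  Remaining [24] -> smallest is 24
Collecting the picks in order gives the sorted list.
Final answer: [-42, -34, 9, 13, 18, 24]


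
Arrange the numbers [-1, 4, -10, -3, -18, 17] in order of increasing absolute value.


Compute absolute values:
  |-1| = 1
  |4| = 4
  |-10| = 10
  |-3| = 3
  |-18| = 18
  |17| = 17
Absolute values in increasing order: 1 < 3 < 4 < 10 < 17 < 18
Listing the original numbers in that order gives the answer.
Final answer: [-1, -3, 4, -10, 17, -18]


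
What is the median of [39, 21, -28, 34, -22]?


First, sort the list: [-28, -22, 21, 34, 39]
The list has 5 elements (odd count).
The middle index is 2 (0-based), and the element there is 21.
Final answer: 21


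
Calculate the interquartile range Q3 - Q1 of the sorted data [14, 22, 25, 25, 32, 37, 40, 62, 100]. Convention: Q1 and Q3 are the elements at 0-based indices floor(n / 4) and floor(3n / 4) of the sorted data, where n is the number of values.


The data has n = 9 elements.
Q1 index = floor(9 / 4) = floor(2.25) = 2; Q3 index = floor(3 * 9 / 4) = floor(6.75) = 6
Q1 = element at index 2 = 25
Q3 = element at index 6 = 40
IQR = 40 - 25 = 15
Final answer: 15
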